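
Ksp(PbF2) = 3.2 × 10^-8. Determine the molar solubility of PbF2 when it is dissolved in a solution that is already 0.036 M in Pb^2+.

PbF2(s) ⇌ Pb^2+(aq) + 2 F^-(aq)
Ksp = [Pb^2+][F^-]^2
Let s be the molar solubility in this solution. [Pb^2+] = 0.036 + s ≈ 0.036, [F^-] = 2s (since the Pb^2+ already present dominates).
Ksp ≈ 0.036 × (2s)^2
s = 4.7 × 10^-4 M
Check: s = 4.7 x 10^-4 ≪ 0.036, so the approximation is valid.

s ≈ 4.7e-4 M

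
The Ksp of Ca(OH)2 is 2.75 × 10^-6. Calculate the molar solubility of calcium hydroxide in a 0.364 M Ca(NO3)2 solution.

Ca(OH)2(s) <=> Ca^2+ + 2 OH^-
Ksp = [Ca^2+][OH^-]^2
Let s be the molar solubility in this solution. [Ca^2+] = 0.364 + s ≈ 0.364, [OH^-] = 2s (since Ca^2+ from Ca(NO3)2 dominates).
Ksp ≈ 0.364 × (2s)^2
s = 1.37 x 10^-3 M
Check: s = 1.4 × 10^-3 ≪ 0.364, so the approximation is valid.

s ≈ 1.37 × 10^-3 M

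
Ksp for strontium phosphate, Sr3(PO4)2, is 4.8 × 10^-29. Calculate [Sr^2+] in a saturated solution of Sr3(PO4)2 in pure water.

Sr3(PO4)2(s) <=> 3 Sr^2+ + 2 PO4^3-
Ksp = [Sr^2+]^3[PO4^3-]^2
For each mole of Sr3(PO4)2 that dissolves: [Sr^2+] = 3s, [PO4^3-] = 2s.
Ksp = (3s)^3(2s)^2 = 108s^5
Solving, s = (4.8 × 10^-29/108)^(1/5) = 8.50 × 10^-7 M
[Sr^2+] = 3s = 2.6 × 10^-6 M

[Sr^2+] ≈ 2.6 × 10^-6 M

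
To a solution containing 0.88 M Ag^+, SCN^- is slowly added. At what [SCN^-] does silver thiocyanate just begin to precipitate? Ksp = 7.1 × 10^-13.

8.1 × 10^-13 M

AgSCN(s) <=> Ag^+(aq) + SCN^-(aq)
Ksp = [Ag^+][SCN^-]
Precipitation begins when Q = Ksp. With [Ag^+] = 0.88 M:
7.1 × 10^-13 = (0.88) × [SCN^-]
[SCN^-] = (7.1 × 10^-13 / 8.8 × 10^-1) = 8.1 × 10^-13 M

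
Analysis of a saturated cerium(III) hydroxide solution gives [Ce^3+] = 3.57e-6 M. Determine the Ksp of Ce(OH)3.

Ce(OH)3(s) ⇌ Ce^3+(aq) + 3 OH^-(aq)
Stoichiometry gives [OH^-] = (3/1)[Ce^3+] = 1.071 x 10^-5 M.
Ksp = [Ce^3+][OH^-]^3
Ksp = 3.57 × 10^-6 × (1.071 x 10^-5)^3 = 4.39 × 10^-21

Ksp = 4.39e-21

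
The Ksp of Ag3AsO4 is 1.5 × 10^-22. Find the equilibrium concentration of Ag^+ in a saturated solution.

4.6 x 10^-6 M

Ag3AsO4(s) ⇌ 3 Ag^+(aq) + AsO4^3-(aq)
Ksp = [Ag^+]^3[AsO4^3-]
With molar solubility s: [Ag^+] = 3s, [AsO4^3-] = s.
Ksp = (3s)^3s = 27s^4
s^4 = 1.5 × 10^-22 / 27, so s = 1.54 × 10^-6 M
[Ag^+] = 3s = 4.6 × 10^-6 M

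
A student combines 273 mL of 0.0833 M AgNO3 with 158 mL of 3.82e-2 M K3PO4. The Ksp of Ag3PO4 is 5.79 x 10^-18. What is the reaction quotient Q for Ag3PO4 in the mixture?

Total volume = 273 + 158 = 431 mL.
[Ag^+] = 8.33 x 10^-2 × (273/431) = 5.276 × 10^-2 M
[PO4^3-] = 3.82 × 10^-2 × (158/431) = 1.400 × 10^-2 M
Ag3PO4(s) <=> 3 Ag^+(aq) + PO4^3-(aq), so Q = [Ag^+]^3[PO4^3-]
Q = (5.276 × 10^-2)^3(1.400 × 10^-2) = 2.06 × 10^-6
Q > Ksp, so Ag3PO4 will precipitate.

Q ≈ 2.06e-6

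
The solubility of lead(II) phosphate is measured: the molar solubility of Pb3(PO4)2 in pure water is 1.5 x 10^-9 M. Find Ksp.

Ksp = 8.2 × 10^-43

Pb3(PO4)2(s) <=> 3 Pb^2+(aq) + 2 PO4^3-(aq)
With molar solubility s: [Pb^2+] = 3s, [PO4^3-] = 2s.
Ksp = [Pb^2+]^3[PO4^3-]^2
Ksp = (3s)^3(2s)^2 = 108s^5
Ksp = 108 × (1.5 × 10^-9)^5 = 8.2 x 10^-43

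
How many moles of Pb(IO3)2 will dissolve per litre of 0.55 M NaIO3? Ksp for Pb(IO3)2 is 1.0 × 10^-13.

Pb(IO3)2(s) <=> Pb^2+ + 2 IO3^-
Ksp = [Pb^2+][IO3^-]^2
If s mol/L dissolves here, [Pb^2+] = s, [IO3^-] = 0.55 + 2s ≈ 0.55 (since IO3^- from NaIO3 dominates).
Ksp ≈ s × (0.55)^2
s = 3.3 × 10^-13 M
Check: 2s = 6.6 × 10^-13 ≪ 0.55, so the approximation is valid.

s = 3.3 × 10^-13 M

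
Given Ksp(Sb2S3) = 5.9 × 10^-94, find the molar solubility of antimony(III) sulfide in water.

Sb2S3(s) ⇌ 2 Sb^3+(aq) + 3 S^2-(aq)
Ksp = [Sb^3+]^2[S^2-]^3
Let s = molar solubility. Then [Sb^3+] = 2s and [S^2-] = 3s.
So Ksp = (2s)^2 × (3s)^3 = 108s^5
Solving, s = (5.9 × 10^-94/108)^(1/5) = 8.9 × 10^-20 M

8.9 × 10^-20 M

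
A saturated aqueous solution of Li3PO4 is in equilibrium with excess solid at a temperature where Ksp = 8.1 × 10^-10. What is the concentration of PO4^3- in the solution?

[PO4^3-] = 2.3e-3 M

Li3PO4(s) ⇌ 3 Li^+(aq) + PO4^3-(aq)
Ksp = [Li^+]^3[PO4^3-]
For each mole of Li3PO4 that dissolves: [Li^+] = 3s, [PO4^3-] = s.
Substituting: Ksp = (3s)^3s = 27s^4
s^4 = 8.1 × 10^-10 / 27, so s = 2.34 x 10^-3 M
[PO4^3-] = s = 2.3 x 10^-3 M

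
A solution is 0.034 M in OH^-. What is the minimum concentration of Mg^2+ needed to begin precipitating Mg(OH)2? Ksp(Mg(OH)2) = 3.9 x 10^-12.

[Mg^2+] = 3.4 × 10^-9 M

Mg(OH)2(s) ⇌ Mg^2+ + 2 OH^-
Ksp = [Mg^2+][OH^-]^2
Precipitation begins when Q = Ksp. With [OH^-] = 0.034 M:
3.9 x 10^-12 = (0.034)^2 × [Mg^2+]
[Mg^2+] = (3.9 x 10^-12 / 1.16 × 10^-3) = 3.4 x 10^-9 M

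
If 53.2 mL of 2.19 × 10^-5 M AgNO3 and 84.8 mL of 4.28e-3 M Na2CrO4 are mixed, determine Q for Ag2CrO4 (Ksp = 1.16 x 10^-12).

Q = 1.87e-13

Total volume = 53.2 + 84.8 = 138 mL.
[Ag^+] = 2.19 × 10^-5 × (53.2/138) = 8.443 × 10^-6 M
[CrO4^2-] = 4.28 × 10^-3 × (84.8/138) = 2.630 × 10^-3 M
Ag2CrO4(s) <=> 2 Ag^+ + CrO4^2-, so Q = [Ag^+]^2[CrO4^2-]
Q = (8.443 x 10^-6)^2(2.630 × 10^-3) = 1.87 × 10^-13
Q < Ksp, so no precipitate of Ag2CrO4 forms.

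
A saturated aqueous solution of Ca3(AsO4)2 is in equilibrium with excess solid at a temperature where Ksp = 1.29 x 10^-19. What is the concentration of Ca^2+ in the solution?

1.96e-4 M

Ca3(AsO4)2(s) <=> 3 Ca^2+(aq) + 2 AsO4^3-(aq)
Ksp = [Ca^2+]^3[AsO4^3-]^2
With molar solubility s: [Ca^2+] = 3s, [AsO4^3-] = 2s.
So Ksp = (3s)^3 × (2s)^2 = 108s^5
s^5 = 1.29 x 10^-19 / 108, so s = 6.538 x 10^-5 M
[Ca^2+] = 3s = 1.96 × 10^-4 M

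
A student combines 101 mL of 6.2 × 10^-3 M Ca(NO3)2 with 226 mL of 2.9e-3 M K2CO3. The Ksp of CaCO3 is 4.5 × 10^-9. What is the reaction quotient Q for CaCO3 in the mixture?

Total volume = 101 + 226 = 327 mL.
[Ca^2+] = 6.2 × 10^-3 × (101/327) = 1.91 x 10^-3 M
[CO3^2-] = 2.9 × 10^-3 × (226/327) = 2.00 × 10^-3 M
CaCO3(s) ⇌ Ca^2+(aq) + CO3^2-(aq), so Q = [Ca^2+][CO3^2-]
Q = (1.91 × 10^-3)(2.00 x 10^-3) = 3.8 × 10^-6
Q > Ksp, so CaCO3 will precipitate.

3.8e-6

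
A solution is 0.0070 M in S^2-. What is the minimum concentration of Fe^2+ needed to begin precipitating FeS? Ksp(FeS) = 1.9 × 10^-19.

FeS(s) ⇌ Fe^2+(aq) + S^2-(aq)
Ksp = [Fe^2+][S^2-]
Precipitation begins when Q = Ksp. With [S^2-] = 0.0070 M:
1.9 × 10^-19 = (0.0070) × [Fe^2+]
[Fe^2+] = (1.9 × 10^-19 / 7.0 × 10^-3) = 2.7 x 10^-17 M

2.7 × 10^-17 M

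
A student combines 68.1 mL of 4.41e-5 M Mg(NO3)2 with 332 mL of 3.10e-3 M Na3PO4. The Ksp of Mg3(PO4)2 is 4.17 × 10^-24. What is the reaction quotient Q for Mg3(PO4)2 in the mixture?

Q = 2.80 × 10^-21

Total volume = 68.1 + 332 = 400.1 mL.
[Mg^2+] = 4.41 × 10^-5 × (68.1/400.1) = 7.506 x 10^-6 M
[PO4^3-] = 3.10 × 10^-3 × (332/400.1) = 2.572 x 10^-3 M
Mg3(PO4)2(s) <=> 3 Mg^2+(aq) + 2 PO4^3-(aq), so Q = [Mg^2+]^3[PO4^3-]^2
Q = (7.506 x 10^-6)^3(2.572 x 10^-3)^2 = 2.80 x 10^-21
Q > Ksp, so Mg3(PO4)2 will precipitate.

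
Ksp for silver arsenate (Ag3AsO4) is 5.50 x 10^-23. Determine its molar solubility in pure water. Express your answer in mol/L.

Ag3AsO4(s) ⇌ 3 Ag^+(aq) + AsO4^3-(aq)
Ksp = [Ag^+]^3[AsO4^3-]
If s mol/L of Ag3AsO4 dissolves, [Ag^+] = 3s and [AsO4^3-] = s.
Substituting: Ksp = (3s)^3s = 27s^4
s^4 = 5.50 x 10^-23 / 27, so s = 1.19 x 10^-6 M

s = 1.19 × 10^-6 M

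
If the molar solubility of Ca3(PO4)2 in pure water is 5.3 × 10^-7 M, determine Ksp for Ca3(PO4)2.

Ca3(PO4)2(s) ⇌ 3 Ca^2+(aq) + 2 PO4^3-(aq)
If s mol/L of Ca3(PO4)2 dissolves, [Ca^2+] = 3s and [PO4^3-] = 2s.
Ksp = [Ca^2+]^3[PO4^3-]^2
Ksp = (3s)^3(2s)^2 = 108s^5
Ksp = 108 × (5.3 x 10^-7)^5 = 4.5 x 10^-30

Ksp = 4.5 x 10^-30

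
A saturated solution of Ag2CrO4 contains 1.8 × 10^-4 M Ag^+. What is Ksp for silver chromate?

Ksp = 2.9 x 10^-12

Ag2CrO4(s) <=> 2 Ag^+ + CrO4^2-
Stoichiometry gives [CrO4^2-] = (1/2)[Ag^+] = 9.00 x 10^-5 M.
Ksp = [Ag^+]^2[CrO4^2-]
Ksp = (1.8 × 10^-4)^2 × 9.00 × 10^-5 = 2.9 × 10^-12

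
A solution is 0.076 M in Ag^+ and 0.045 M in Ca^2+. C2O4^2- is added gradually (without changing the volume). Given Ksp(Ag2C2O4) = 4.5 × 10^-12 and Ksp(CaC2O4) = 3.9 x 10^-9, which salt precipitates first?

Ag2C2O4

Precipitation of each salt starts when its ion product equals its Ksp.
For Ag2C2O4: 4.5 × 10^-12 = (0.076)^2 × [C2O4^2-]  ⇒  [C2O4^2-] = 7.8 × 10^-10 M.
For CaC2O4: 3.9 x 10^-9 = 0.045 × [C2O4^2-]  ⇒  [C2O4^2-] = 8.7 × 10^-8 M.
The salt with the lower threshold [C2O4^2-] precipitates first: Ag2C2O4.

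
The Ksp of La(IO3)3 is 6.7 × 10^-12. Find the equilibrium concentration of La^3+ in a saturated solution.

[La^3+] = 7.1 × 10^-4 M

La(IO3)3(s) ⇌ La^3+(aq) + 3 IO3^-(aq)
Ksp = [La^3+][IO3^-]^3
With molar solubility s: [La^3+] = s, [IO3^-] = 3s.
So Ksp = s × (3s)^3 = 27s^4
Solving, s = (6.7 × 10^-12/27)^(1/4) = 7.06 x 10^-4 M
[La^3+] = s = 7.1 x 10^-4 M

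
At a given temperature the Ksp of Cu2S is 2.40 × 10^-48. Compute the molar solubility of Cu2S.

Cu2S(s) ⇌ 2 Cu^+(aq) + S^2-(aq)
Ksp = [Cu^+]^2[S^2-]
If s mol/L of Cu2S dissolves, [Cu^+] = 2s and [S^2-] = s.
Substituting: Ksp = (2s)^2s = 4s^3
Solving, s = (2.40 × 10^-48/4)^(1/3) = 8.43 x 10^-17 M

s = 8.43 x 10^-17 M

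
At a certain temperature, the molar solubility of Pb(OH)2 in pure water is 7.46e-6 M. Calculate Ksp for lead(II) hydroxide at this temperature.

Pb(OH)2(s) ⇌ Pb^2+ + 2 OH^-
For each mole of Pb(OH)2 that dissolves: [Pb^2+] = s, [OH^-] = 2s.
Ksp = [Pb^2+][OH^-]^2
So Ksp = s × (2s)^2 = 4s^3
With s = 7.46 x 10^-6: Ksp = 1.66 × 10^-15

Ksp = 1.66e-15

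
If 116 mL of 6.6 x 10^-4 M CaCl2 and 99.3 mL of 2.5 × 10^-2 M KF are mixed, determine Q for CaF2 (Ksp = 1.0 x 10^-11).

Total volume = 116 + 99.3 = 215.3 mL.
[Ca^2+] = 6.6 × 10^-4 × (116/215.3) = 3.56 × 10^-4 M
[F^-] = 2.5 × 10^-2 × (99.3/215.3) = 1.15 × 10^-2 M
CaF2(s) ⇌ Ca^2+(aq) + 2 F^-(aq), so Q = [Ca^2+][F^-]^2
Q = (3.56 × 10^-4)(1.15 x 10^-2)^2 = 4.7 x 10^-8
Q > Ksp, so CaF2 will precipitate.

Q ≈ 4.7 × 10^-8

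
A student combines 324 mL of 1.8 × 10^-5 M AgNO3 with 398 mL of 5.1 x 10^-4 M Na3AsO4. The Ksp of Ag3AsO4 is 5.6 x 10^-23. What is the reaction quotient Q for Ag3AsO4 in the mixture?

Q = 1.5 x 10^-19

Total volume = 324 + 398 = 722 mL.
[Ag^+] = 1.8 × 10^-5 × (324/722) = 8.08 × 10^-6 M
[AsO4^3-] = 5.1 × 10^-4 × (398/722) = 2.81 x 10^-4 M
Ag3AsO4(s) ⇌ 3 Ag^+ + AsO4^3-, so Q = [Ag^+]^3[AsO4^3-]
Q = (8.08 × 10^-6)^3(2.81 × 10^-4) = 1.5 × 10^-19
Q > Ksp, so Ag3AsO4 will precipitate.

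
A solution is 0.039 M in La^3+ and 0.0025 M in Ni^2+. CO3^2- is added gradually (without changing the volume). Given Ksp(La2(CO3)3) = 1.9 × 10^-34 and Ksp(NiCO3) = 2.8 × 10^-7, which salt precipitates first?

La2(CO3)3

Precipitation of each salt starts when its ion product equals its Ksp.
For La2(CO3)3: 1.9 × 10^-34 = (0.039)^2 × [CO3^2-]^3  ⇒  [CO3^2-] = 5.0 × 10^-11 M.
For NiCO3: 2.8 × 10^-7 = 0.0025 × [CO3^2-]  ⇒  [CO3^2-] = 1.1 x 10^-4 M.
The salt with the lower threshold [CO3^2-] precipitates first: La2(CO3)3.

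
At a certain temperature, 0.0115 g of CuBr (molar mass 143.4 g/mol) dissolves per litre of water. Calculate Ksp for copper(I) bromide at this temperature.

Molar solubility s = (1.15 x 10^-2 g/L) / (143.4 g/mol) = 8.020 x 10^-5 M.
CuBr(s) ⇌ Cu^+ + Br^-
For each mole of CuBr that dissolves: [Cu^+] = s, [Br^-] = s.
Ksp = [Cu^+][Br^-]
Ksp = (s)(s) = s^2
With s = 8.020 × 10^-5: Ksp = 6.43 × 10^-9

6.43 × 10^-9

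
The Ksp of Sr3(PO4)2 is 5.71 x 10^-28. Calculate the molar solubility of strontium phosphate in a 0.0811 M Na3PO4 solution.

Sr3(PO4)2(s) ⇌ 3 Sr^2+(aq) + 2 PO4^3-(aq)
Ksp = [Sr^2+]^3[PO4^3-]^2
Let s = moles of Sr3(PO4)2 that dissolve per litre. [Sr^2+] = 3s, [PO4^3-] = 0.0811 + 2s ≈ 0.0811 (since PO4^3- from Na3PO4 dominates).
Ksp ≈ (3s)^3 × (0.0811)^2
s = 1.48 x 10^-9 M
Check: 2s = 3.0 × 10^-9 ≪ 0.0811, so the approximation is valid.

s ≈ 1.48 × 10^-9 M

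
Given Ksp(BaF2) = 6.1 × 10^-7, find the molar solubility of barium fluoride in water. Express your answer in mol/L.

BaF2(s) <=> Ba^2+(aq) + 2 F^-(aq)
Ksp = [Ba^2+][F^-]^2
If s mol/L of BaF2 dissolves, [Ba^2+] = s and [F^-] = 2s.
So Ksp = s × (2s)^2 = 4s^3
s = (6.1 × 10^-7 / 4)^(1/3) = 5.3 × 10^-3 M

s ≈ 5.3 x 10^-3 M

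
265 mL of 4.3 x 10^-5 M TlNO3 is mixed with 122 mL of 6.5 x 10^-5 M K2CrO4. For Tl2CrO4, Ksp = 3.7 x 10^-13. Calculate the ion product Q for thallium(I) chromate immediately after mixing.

1.8 x 10^-14

Total volume = 265 + 122 = 387 mL.
[Tl^+] = 4.3 × 10^-5 × (265/387) = 2.94 x 10^-5 M
[CrO4^2-] = 6.5 x 10^-5 × (122/387) = 2.05 × 10^-5 M
Tl2CrO4(s) ⇌ 2 Tl^+ + CrO4^2-, so Q = [Tl^+]^2[CrO4^2-]
Q = (2.94 × 10^-5)^2(2.05 x 10^-5) = 1.8 x 10^-14
Q < Ksp, so no precipitate of Tl2CrO4 forms.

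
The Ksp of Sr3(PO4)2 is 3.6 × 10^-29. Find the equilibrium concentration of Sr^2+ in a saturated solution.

Sr3(PO4)2(s) <=> 3 Sr^2+ + 2 PO4^3-
Ksp = [Sr^2+]^3[PO4^3-]^2
If s mol/L of Sr3(PO4)2 dissolves, [Sr^2+] = 3s and [PO4^3-] = 2s.
So Ksp = (3s)^3 × (2s)^2 = 108s^5
Solving, s = (3.6 × 10^-29/108)^(1/5) = 8.03 x 10^-7 M
[Sr^2+] = 3s = 2.4 x 10^-6 M

[Sr^2+] = 2.4 × 10^-6 M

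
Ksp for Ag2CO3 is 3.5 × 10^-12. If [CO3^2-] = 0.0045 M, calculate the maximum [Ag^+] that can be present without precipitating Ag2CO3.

2.8e-5 M

Ag2CO3(s) ⇌ 2 Ag^+(aq) + CO3^2-(aq)
Ksp = [Ag^+]^2[CO3^2-]
Precipitation begins when Q = Ksp. With [CO3^2-] = 0.0045 M:
3.5 × 10^-12 = (0.0045) × [Ag^+]^2
[Ag^+] = (3.5 × 10^-12 / 4.5 × 10^-3)^(1/2) = 2.8 x 10^-5 M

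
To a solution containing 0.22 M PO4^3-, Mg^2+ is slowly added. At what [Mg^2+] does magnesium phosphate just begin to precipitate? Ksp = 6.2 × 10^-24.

Mg3(PO4)2(s) ⇌ 3 Mg^2+(aq) + 2 PO4^3-(aq)
Ksp = [Mg^2+]^3[PO4^3-]^2
Precipitation begins when Q = Ksp. With [PO4^3-] = 0.22 M:
6.2 × 10^-24 = (0.22)^2 × [Mg^2+]^3
[Mg^2+] = (6.2 × 10^-24 / 4.84 × 10^-2)^(1/3) = 5.0 × 10^-8 M

5.0 × 10^-8 M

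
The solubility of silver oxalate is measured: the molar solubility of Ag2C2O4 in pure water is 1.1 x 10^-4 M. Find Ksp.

5.3 × 10^-12

Ag2C2O4(s) <=> 2 Ag^+ + C2O4^2-
If s mol/L of Ag2C2O4 dissolves, [Ag^+] = 2s and [C2O4^2-] = s.
Ksp = [Ag^+]^2[C2O4^2-]
So Ksp = (2s)^2 × s = 4s^3
Ksp = 4 × (1.1 x 10^-4)^3 = 5.3 x 10^-12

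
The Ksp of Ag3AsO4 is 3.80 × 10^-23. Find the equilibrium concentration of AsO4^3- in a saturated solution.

Ag3AsO4(s) ⇌ 3 Ag^+ + AsO4^3-
Ksp = [Ag^+]^3[AsO4^3-]
Let s = molar solubility. Then [Ag^+] = 3s and [AsO4^3-] = s.
Substituting: Ksp = (3s)^3s = 27s^4
s = (3.80 × 10^-23 / 27)^(1/4) = 1.089 x 10^-6 M
[AsO4^3-] = s = 1.09 × 10^-6 M

[AsO4^3-] = 1.09 × 10^-6 M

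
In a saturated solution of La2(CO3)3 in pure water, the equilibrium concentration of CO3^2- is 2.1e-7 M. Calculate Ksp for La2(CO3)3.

La2(CO3)3(s) <=> 2 La^3+ + 3 CO3^2-
Stoichiometry gives [La^3+] = (2/3)[CO3^2-] = 1.40 × 10^-7 M.
Ksp = [La^3+]^2[CO3^2-]^3
Ksp = (1.40 × 10^-7)^2 × (2.1 x 10^-7)^3 = 1.8 × 10^-34

Ksp ≈ 1.8e-34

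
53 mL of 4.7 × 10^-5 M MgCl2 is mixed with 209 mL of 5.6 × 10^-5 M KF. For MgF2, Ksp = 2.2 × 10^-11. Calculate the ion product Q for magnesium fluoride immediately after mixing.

Total volume = 53 + 209 = 262 mL.
[Mg^2+] = 4.7 x 10^-5 × (53/262) = 9.51 × 10^-6 M
[F^-] = 5.6 × 10^-5 × (209/262) = 4.47 × 10^-5 M
MgF2(s) <=> Mg^2+ + 2 F^-, so Q = [Mg^2+][F^-]^2
Q = (9.51 × 10^-6)(4.47 × 10^-5)^2 = 1.9 × 10^-14
Q < Ksp, so no precipitate of MgF2 forms.

Q ≈ 1.9 x 10^-14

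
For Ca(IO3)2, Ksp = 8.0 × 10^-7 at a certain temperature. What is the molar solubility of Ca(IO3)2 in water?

s = 5.8 × 10^-3 M

Ca(IO3)2(s) ⇌ Ca^2+ + 2 IO3^-
Ksp = [Ca^2+][IO3^-]^2
Let s = molar solubility. Then [Ca^2+] = s and [IO3^-] = 2s.
Ksp = s(2s)^2 = 4s^3
s = (8.0 × 10^-7 / 4)^(1/3) = 5.8 x 10^-3 M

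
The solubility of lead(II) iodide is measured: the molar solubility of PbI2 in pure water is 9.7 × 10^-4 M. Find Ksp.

3.7 × 10^-9

PbI2(s) ⇌ Pb^2+ + 2 I^-
If s mol/L of PbI2 dissolves, [Pb^2+] = s and [I^-] = 2s.
Ksp = [Pb^2+][I^-]^2
Substituting: Ksp = s(2s)^2 = 4s^3
Ksp = 4 × (9.7 × 10^-4)^3 = 3.7 × 10^-9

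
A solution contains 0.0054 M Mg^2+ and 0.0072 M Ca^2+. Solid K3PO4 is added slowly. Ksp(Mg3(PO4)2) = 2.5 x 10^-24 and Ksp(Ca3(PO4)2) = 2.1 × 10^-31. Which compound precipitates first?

Ca3(PO4)2

Each salt begins to precipitate when Q = Ksp, i.e. when [PO4^3-] reaches its threshold.
For Mg3(PO4)2: 2.5 x 10^-24 = (0.0054)^3 × [PO4^3-]^2  ⇒  [PO4^3-] = 4.0 x 10^-9 M.
For Ca3(PO4)2: 2.1 × 10^-31 = (0.0072)^3 × [PO4^3-]^2  ⇒  [PO4^3-] = 7.5 × 10^-13 M.
The salt with the lower threshold [PO4^3-] precipitates first: Ca3(PO4)2.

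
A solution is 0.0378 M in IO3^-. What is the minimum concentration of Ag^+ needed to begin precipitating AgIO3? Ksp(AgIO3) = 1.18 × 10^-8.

AgIO3(s) ⇌ Ag^+ + IO3^-
Ksp = [Ag^+][IO3^-]
Precipitation begins when Q = Ksp. With [IO3^-] = 0.0378 M:
1.18 × 10^-8 = (0.0378) × [Ag^+]
[Ag^+] = (1.18 × 10^-8 / 3.78 × 10^-2) = 3.12 × 10^-7 M

[Ag^+] = 3.12 × 10^-7 M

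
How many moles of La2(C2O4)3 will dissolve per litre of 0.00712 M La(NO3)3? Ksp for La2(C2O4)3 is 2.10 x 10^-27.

La2(C2O4)3(s) ⇌ 2 La^3+(aq) + 3 C2O4^2-(aq)
Ksp = [La^3+]^2[C2O4^2-]^3
Let s = moles of La2(C2O4)3 that dissolve per litre. [La^3+] = 0.00712 + 2s ≈ 0.00712, [C2O4^2-] = 3s (Ksp is small, so little additional dissolves).
Ksp ≈ (0.00712)^2 × (3s)^3
s = 1.15 × 10^-8 M
Check: 2s = 2.3 x 10^-8 ≪ 0.00712, so the approximation is valid.

1.15 × 10^-8 M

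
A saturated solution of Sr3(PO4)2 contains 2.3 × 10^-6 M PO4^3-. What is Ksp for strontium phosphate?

Sr3(PO4)2(s) ⇌ 3 Sr^2+(aq) + 2 PO4^3-(aq)
Stoichiometry gives [Sr^2+] = (3/2)[PO4^3-] = 3.45 x 10^-6 M.
Ksp = [Sr^2+]^3[PO4^3-]^2
Ksp = (3.45 × 10^-6)^3 × (2.3 × 10^-6)^2 = 2.2 × 10^-28

2.2 × 10^-28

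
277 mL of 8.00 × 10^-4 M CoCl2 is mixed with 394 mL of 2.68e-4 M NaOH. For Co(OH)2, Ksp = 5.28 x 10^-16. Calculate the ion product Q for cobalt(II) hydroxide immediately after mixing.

8.18 x 10^-12

Total volume = 277 + 394 = 671 mL.
[Co^2+] = 8.00 × 10^-4 × (277/671) = 3.303 × 10^-4 M
[OH^-] = 2.68 x 10^-4 × (394/671) = 1.574 × 10^-4 M
Co(OH)2(s) ⇌ Co^2+ + 2 OH^-, so Q = [Co^2+][OH^-]^2
Q = (3.303 x 10^-4)(1.574 × 10^-4)^2 = 8.18 x 10^-12
Q > Ksp, so Co(OH)2 will precipitate.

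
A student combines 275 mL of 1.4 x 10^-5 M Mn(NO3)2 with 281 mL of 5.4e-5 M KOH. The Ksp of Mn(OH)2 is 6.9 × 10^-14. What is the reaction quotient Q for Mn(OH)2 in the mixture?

5.2 x 10^-15

Total volume = 275 + 281 = 556 mL.
[Mn^2+] = 1.4 × 10^-5 × (275/556) = 6.92 × 10^-6 M
[OH^-] = 5.4 x 10^-5 × (281/556) = 2.73 × 10^-5 M
Mn(OH)2(s) <=> Mn^2+(aq) + 2 OH^-(aq), so Q = [Mn^2+][OH^-]^2
Q = (6.92 × 10^-6)(2.73 × 10^-5)^2 = 5.2 × 10^-15
Q < Ksp, so no precipitate of Mn(OH)2 forms.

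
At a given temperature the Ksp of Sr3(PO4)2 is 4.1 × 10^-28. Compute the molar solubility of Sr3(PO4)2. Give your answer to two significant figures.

s = 1.3 × 10^-6 M

Sr3(PO4)2(s) ⇌ 3 Sr^2+ + 2 PO4^3-
Ksp = [Sr^2+]^3[PO4^3-]^2
Let s = molar solubility. Then [Sr^2+] = 3s and [PO4^3-] = 2s.
Substituting: Ksp = (3s)^3(2s)^2 = 108s^5
s = (4.1 × 10^-28 / 108)^(1/5) = 1.3 x 10^-6 M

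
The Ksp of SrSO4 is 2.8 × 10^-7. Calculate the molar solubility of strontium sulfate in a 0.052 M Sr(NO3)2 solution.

SrSO4(s) ⇌ Sr^2+(aq) + SO4^2-(aq)
Ksp = [Sr^2+][SO4^2-]
Let s = moles of SrSO4 that dissolve per litre. [Sr^2+] = 0.052 + s ≈ 0.052, [SO4^2-] = s (common-ion effect: Sr^2+ is already 0.052 M).
Ksp ≈ 0.052 × s
s = 5.4 x 10^-6 M
Check: s = 5.4 × 10^-6 ≪ 0.052, so the approximation is valid.

5.4e-6 M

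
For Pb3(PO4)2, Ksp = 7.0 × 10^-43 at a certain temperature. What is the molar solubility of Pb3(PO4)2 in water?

Pb3(PO4)2(s) ⇌ 3 Pb^2+(aq) + 2 PO4^3-(aq)
Ksp = [Pb^2+]^3[PO4^3-]^2
With molar solubility s: [Pb^2+] = 3s, [PO4^3-] = 2s.
Ksp = (3s)^3(2s)^2 = 108s^5
s = (7.0 × 10^-43 / 108)^(1/5) = 1.5 x 10^-9 M

s = 1.5e-9 M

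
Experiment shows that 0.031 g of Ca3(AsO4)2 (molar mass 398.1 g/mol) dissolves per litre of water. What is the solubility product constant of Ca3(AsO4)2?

Ksp = 3.1e-19

Molar solubility s = (3.1 × 10^-2 g/L) / (398.1 g/mol) = 7.79 × 10^-5 M.
Ca3(AsO4)2(s) <=> 3 Ca^2+(aq) + 2 AsO4^3-(aq)
If s mol/L of Ca3(AsO4)2 dissolves, [Ca^2+] = 3s and [AsO4^3-] = 2s.
Ksp = [Ca^2+]^3[AsO4^3-]^2
So Ksp = (3s)^3 × (2s)^2 = 108s^5
Ksp = 108 × (7.79 × 10^-5)^5 = 3.1 × 10^-19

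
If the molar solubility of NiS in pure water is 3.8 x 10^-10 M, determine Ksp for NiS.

1.4 x 10^-19

NiS(s) ⇌ Ni^2+ + S^2-
Let s = molar solubility. Then [Ni^2+] = s and [S^2-] = s.
Ksp = [Ni^2+][S^2-]
Ksp = s^2
With s = 3.8 × 10^-10: Ksp = 1.4 x 10^-19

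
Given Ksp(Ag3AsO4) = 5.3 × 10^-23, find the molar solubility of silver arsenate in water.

1.2 × 10^-6 M

Ag3AsO4(s) ⇌ 3 Ag^+(aq) + AsO4^3-(aq)
Ksp = [Ag^+]^3[AsO4^3-]
If s mol/L of Ag3AsO4 dissolves, [Ag^+] = 3s and [AsO4^3-] = s.
Substituting: Ksp = (3s)^3s = 27s^4
Solving, s = (5.3 × 10^-23/27)^(1/4) = 1.2 x 10^-6 M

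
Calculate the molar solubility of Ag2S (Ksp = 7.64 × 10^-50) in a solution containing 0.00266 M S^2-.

2.68e-24 M

Ag2S(s) ⇌ 2 Ag^+ + S^2-
Ksp = [Ag^+]^2[S^2-]
Let s = moles of Ag2S that dissolve per litre. [Ag^+] = 2s, [S^2-] = 0.00266 + s ≈ 0.00266 (common-ion effect: S^2- is already 0.00266 M).
Ksp ≈ (2s)^2 × 0.00266
s = 2.68 × 10^-24 M
Check: s = 2.7 × 10^-24 ≪ 0.00266, so the approximation is valid.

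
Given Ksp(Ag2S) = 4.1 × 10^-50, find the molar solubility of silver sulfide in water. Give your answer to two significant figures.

2.2 × 10^-17 M

Ag2S(s) ⇌ 2 Ag^+ + S^2-
Ksp = [Ag^+]^2[S^2-]
With molar solubility s: [Ag^+] = 2s, [S^2-] = s.
Ksp = (2s)^2s = 4s^3
s^3 = 4.1 × 10^-50 / 4, so s = 2.2 × 10^-17 M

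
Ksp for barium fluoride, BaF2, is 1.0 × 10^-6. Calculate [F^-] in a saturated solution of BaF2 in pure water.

[F^-] = 1.3 x 10^-2 M

BaF2(s) ⇌ Ba^2+(aq) + 2 F^-(aq)
Ksp = [Ba^2+][F^-]^2
Let s = molar solubility. Then [Ba^2+] = s and [F^-] = 2s.
Substituting: Ksp = s(2s)^2 = 4s^3
s^3 = 1.0 × 10^-6 / 4, so s = 6.30 x 10^-3 M
[F^-] = 2s = 1.3 × 10^-2 M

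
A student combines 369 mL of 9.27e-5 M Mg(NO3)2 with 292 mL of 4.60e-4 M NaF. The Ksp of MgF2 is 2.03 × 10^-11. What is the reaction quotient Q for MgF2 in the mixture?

Total volume = 369 + 292 = 661 mL.
[Mg^2+] = 9.27 x 10^-5 × (369/661) = 5.175 × 10^-5 M
[F^-] = 4.60 × 10^-4 × (292/661) = 2.032 × 10^-4 M
MgF2(s) ⇌ Mg^2+ + 2 F^-, so Q = [Mg^2+][F^-]^2
Q = (5.175 × 10^-5)(2.032 × 10^-4)^2 = 2.14 x 10^-12
Q < Ksp, so no precipitate of MgF2 forms.

Q = 2.14 × 10^-12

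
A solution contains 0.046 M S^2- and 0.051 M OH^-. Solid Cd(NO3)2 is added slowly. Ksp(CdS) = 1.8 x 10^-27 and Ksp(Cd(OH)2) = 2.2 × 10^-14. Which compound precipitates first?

Precipitation of each salt starts when its ion product equals its Ksp.
For CdS: 1.8 x 10^-27 = 0.046 × [Cd^2+]  ⇒  [Cd^2+] = 3.9 x 10^-26 M.
For Cd(OH)2: 2.2 × 10^-14 = (0.051)^2 × [Cd^2+]  ⇒  [Cd^2+] = 8.5 × 10^-12 M.
The salt with the lower threshold [Cd^2+] precipitates first: CdS.

CdS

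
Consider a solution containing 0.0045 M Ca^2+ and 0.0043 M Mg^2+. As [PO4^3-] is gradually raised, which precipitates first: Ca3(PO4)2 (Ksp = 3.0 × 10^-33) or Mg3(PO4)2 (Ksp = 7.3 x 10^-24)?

Ca3(PO4)2

Each salt begins to precipitate when Q = Ksp, i.e. when [PO4^3-] reaches its threshold.
For Ca3(PO4)2: 3.0 × 10^-33 = (0.0045)^3 × [PO4^3-]^2  ⇒  [PO4^3-] = 1.8 x 10^-13 M.
For Mg3(PO4)2: 7.3 x 10^-24 = (0.0043)^3 × [PO4^3-]^2  ⇒  [PO4^3-] = 9.6 × 10^-9 M.
The salt with the lower threshold [PO4^3-] precipitates first: Ca3(PO4)2.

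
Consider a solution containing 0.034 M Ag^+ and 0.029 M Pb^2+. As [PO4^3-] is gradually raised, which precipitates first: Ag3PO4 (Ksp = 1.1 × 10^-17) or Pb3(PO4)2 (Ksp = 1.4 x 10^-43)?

Pb3(PO4)2

Each salt begins to precipitate when Q = Ksp, i.e. when [PO4^3-] reaches its threshold.
For Ag3PO4: 1.1 × 10^-17 = (0.034)^3 × [PO4^3-]  ⇒  [PO4^3-] = 2.8 × 10^-13 M.
For Pb3(PO4)2: 1.4 x 10^-43 = (0.029)^3 × [PO4^3-]^2  ⇒  [PO4^3-] = 7.6 × 10^-20 M.
The salt with the lower threshold [PO4^3-] precipitates first: Pb3(PO4)2.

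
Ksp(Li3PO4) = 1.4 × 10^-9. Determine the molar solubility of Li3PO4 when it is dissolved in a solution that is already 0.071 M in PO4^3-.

s ≈ 9.0 × 10^-4 M

Li3PO4(s) ⇌ 3 Li^+ + PO4^3-
Ksp = [Li^+]^3[PO4^3-]
Let s be the molar solubility in this solution. [Li^+] = 3s, [PO4^3-] = 0.071 + s ≈ 0.071 (common-ion effect: PO4^3- is already 0.071 M).
Ksp ≈ (3s)^3 × 0.071
s = 9.0 x 10^-4 M
Check: s = 9.0 × 10^-4 ≪ 0.071, so the approximation is valid.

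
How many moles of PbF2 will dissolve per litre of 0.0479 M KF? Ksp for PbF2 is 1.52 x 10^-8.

6.62 × 10^-6 M

PbF2(s) ⇌ Pb^2+(aq) + 2 F^-(aq)
Ksp = [Pb^2+][F^-]^2
Let s be the molar solubility in this solution. [Pb^2+] = s, [F^-] = 0.0479 + 2s ≈ 0.0479 (since F^- from KF dominates).
Ksp ≈ s × (0.0479)^2
s = 6.62 x 10^-6 M
Check: 2s = 1.3 × 10^-5 ≪ 0.0479, so the approximation is valid.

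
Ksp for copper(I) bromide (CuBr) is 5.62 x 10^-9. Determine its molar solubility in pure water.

CuBr(s) <=> Cu^+(aq) + Br^-(aq)
Ksp = [Cu^+][Br^-]
If s mol/L of CuBr dissolves, [Cu^+] = s and [Br^-] = s.
Ksp = s × s = s^2
s = (5.62 x 10^-9)^(1/2) = 7.50 × 10^-5 M

s = 7.50e-5 M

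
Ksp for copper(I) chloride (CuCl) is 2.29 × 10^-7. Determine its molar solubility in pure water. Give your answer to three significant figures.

CuCl(s) <=> Cu^+ + Cl^-
Ksp = [Cu^+][Cl^-]
For each mole of CuCl that dissolves: [Cu^+] = s, [Cl^-] = s.
Ksp = s × s = s^2
s = √(2.29 × 10^-7) = 4.79 x 10^-4 M

s ≈ 4.79 × 10^-4 M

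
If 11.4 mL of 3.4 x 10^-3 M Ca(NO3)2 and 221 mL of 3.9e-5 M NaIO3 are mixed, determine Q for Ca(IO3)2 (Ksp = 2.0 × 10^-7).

Q ≈ 2.3 x 10^-13

Total volume = 11.4 + 221 = 232.4 mL.
[Ca^2+] = 3.4 x 10^-3 × (11.4/232.4) = 1.67 × 10^-4 M
[IO3^-] = 3.9 x 10^-5 × (221/232.4) = 3.71 x 10^-5 M
Ca(IO3)2(s) <=> Ca^2+ + 2 IO3^-, so Q = [Ca^2+][IO3^-]^2
Q = (1.67 × 10^-4)(3.71 × 10^-5)^2 = 2.3 x 10^-13
Q < Ksp, so no precipitate of Ca(IO3)2 forms.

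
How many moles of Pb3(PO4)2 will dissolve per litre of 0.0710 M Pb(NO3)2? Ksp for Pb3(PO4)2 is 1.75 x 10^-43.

1.11e-20 M

Pb3(PO4)2(s) <=> 3 Pb^2+ + 2 PO4^3-
Ksp = [Pb^2+]^3[PO4^3-]^2
If s mol/L dissolves here, [Pb^2+] = 0.0710 + 3s ≈ 0.0710, [PO4^3-] = 2s (common-ion effect: Pb^2+ is already 0.0710 M).
Ksp ≈ (0.0710)^3 × (2s)^2
s = 1.11 x 10^-20 M
Check: 3s = 3.3 × 10^-20 ≪ 0.0710, so the approximation is valid.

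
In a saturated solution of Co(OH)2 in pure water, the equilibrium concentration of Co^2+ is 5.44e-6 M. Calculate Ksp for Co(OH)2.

Co(OH)2(s) ⇌ Co^2+(aq) + 2 OH^-(aq)
Stoichiometry gives [OH^-] = (2/1)[Co^2+] = 1.088 × 10^-5 M.
Ksp = [Co^2+][OH^-]^2
Ksp = 5.44 × 10^-6 × (1.088 × 10^-5)^2 = 6.44 × 10^-16

Ksp ≈ 6.44 x 10^-16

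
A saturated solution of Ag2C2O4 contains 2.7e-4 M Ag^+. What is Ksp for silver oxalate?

Ag2C2O4(s) <=> 2 Ag^+(aq) + C2O4^2-(aq)
Stoichiometry gives [C2O4^2-] = (1/2)[Ag^+] = 1.35 x 10^-4 M.
Ksp = [Ag^+]^2[C2O4^2-]
Ksp = (2.7 × 10^-4)^2 × 1.35 × 10^-4 = 9.8 × 10^-12

Ksp ≈ 9.8 × 10^-12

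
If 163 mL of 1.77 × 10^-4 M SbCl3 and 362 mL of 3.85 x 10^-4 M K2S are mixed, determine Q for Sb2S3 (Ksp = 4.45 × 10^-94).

5.65 × 10^-20

Total volume = 163 + 362 = 525 mL.
[Sb^3+] = 1.77 × 10^-4 × (163/525) = 5.495 × 10^-5 M
[S^2-] = 3.85 × 10^-4 × (362/525) = 2.655 × 10^-4 M
Sb2S3(s) <=> 2 Sb^3+ + 3 S^2-, so Q = [Sb^3+]^2[S^2-]^3
Q = (5.495 x 10^-5)^2(2.655 × 10^-4)^3 = 5.65 × 10^-20
Q > Ksp, so Sb2S3 will precipitate.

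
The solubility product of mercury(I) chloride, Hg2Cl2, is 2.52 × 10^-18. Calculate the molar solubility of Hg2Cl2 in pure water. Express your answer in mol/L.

s ≈ 8.57 × 10^-7 M

Hg2Cl2(s) ⇌ Hg2^2+(aq) + 2 Cl^-(aq)
Ksp = [Hg2^2+][Cl^-]^2
If s mol/L of Hg2Cl2 dissolves, [Hg2^2+] = s and [Cl^-] = 2s.
Ksp = s(2s)^2 = 4s^3
s = (2.52 × 10^-18 / 4)^(1/3) = 8.57 x 10^-7 M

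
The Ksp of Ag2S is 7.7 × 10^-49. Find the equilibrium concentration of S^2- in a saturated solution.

Ag2S(s) ⇌ 2 Ag^+ + S^2-
Ksp = [Ag^+]^2[S^2-]
With molar solubility s: [Ag^+] = 2s, [S^2-] = s.
Ksp = (2s)^2s = 4s^3
s^3 = 7.7 × 10^-49 / 4, so s = 5.77 x 10^-17 M
[S^2-] = s = 5.8 × 10^-17 M

[S^2-] = 5.8e-17 M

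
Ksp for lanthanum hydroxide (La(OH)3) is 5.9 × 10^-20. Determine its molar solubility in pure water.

La(OH)3(s) ⇌ La^3+ + 3 OH^-
Ksp = [La^3+][OH^-]^3
With molar solubility s: [La^3+] = s, [OH^-] = 3s.
Ksp = s(3s)^3 = 27s^4
Solving, s = (5.9 × 10^-20/27)^(1/4) = 6.8 × 10^-6 M

s = 6.8e-6 M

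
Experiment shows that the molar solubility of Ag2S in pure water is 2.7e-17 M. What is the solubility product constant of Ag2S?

Ksp ≈ 7.9e-50

Ag2S(s) ⇌ 2 Ag^+(aq) + S^2-(aq)
With molar solubility s: [Ag^+] = 2s, [S^2-] = s.
Ksp = [Ag^+]^2[S^2-]
So Ksp = (2s)^2 × s = 4s^3
Ksp = 4 × (2.7 x 10^-17)^3 = 7.9 x 10^-50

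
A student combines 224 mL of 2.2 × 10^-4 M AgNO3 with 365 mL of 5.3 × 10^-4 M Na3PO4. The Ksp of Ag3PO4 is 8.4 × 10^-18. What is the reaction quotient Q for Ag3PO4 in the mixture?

Total volume = 224 + 365 = 589 mL.
[Ag^+] = 2.2 × 10^-4 × (224/589) = 8.37 x 10^-5 M
[PO4^3-] = 5.3 x 10^-4 × (365/589) = 3.28 x 10^-4 M
Ag3PO4(s) <=> 3 Ag^+(aq) + PO4^3-(aq), so Q = [Ag^+]^3[PO4^3-]
Q = (8.37 × 10^-5)^3(3.28 × 10^-4) = 1.9 x 10^-16
Q > Ksp, so Ag3PO4 will precipitate.

1.9e-16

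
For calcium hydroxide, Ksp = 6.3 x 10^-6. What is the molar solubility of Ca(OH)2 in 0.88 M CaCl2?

s = 1.3 x 10^-3 M

Ca(OH)2(s) ⇌ Ca^2+ + 2 OH^-
Ksp = [Ca^2+][OH^-]^2
Let s be the molar solubility in this solution. [Ca^2+] = 0.88 + s ≈ 0.88, [OH^-] = 2s (since Ca^2+ from CaCl2 dominates).
Ksp ≈ 0.88 × (2s)^2
s = 1.3 × 10^-3 M
Check: s = 1.3 × 10^-3 ≪ 0.88, so the approximation is valid.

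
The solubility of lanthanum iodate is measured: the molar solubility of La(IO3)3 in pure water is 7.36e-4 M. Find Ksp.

La(IO3)3(s) ⇌ La^3+ + 3 IO3^-
Let s = molar solubility. Then [La^3+] = s and [IO3^-] = 3s.
Ksp = [La^3+][IO3^-]^3
So Ksp = s × (3s)^3 = 27s^4
With s = 7.36 × 10^-4: Ksp = 7.92 × 10^-12

7.92e-12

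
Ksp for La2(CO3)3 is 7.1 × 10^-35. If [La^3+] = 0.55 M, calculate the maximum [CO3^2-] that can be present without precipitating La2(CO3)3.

6.2 x 10^-12 M

La2(CO3)3(s) <=> 2 La^3+ + 3 CO3^2-
Ksp = [La^3+]^2[CO3^2-]^3
Precipitation begins when Q = Ksp. With [La^3+] = 0.55 M:
7.1 × 10^-35 = (0.55)^2 × [CO3^2-]^3
[CO3^2-] = (7.1 × 10^-35 / 3.03 × 10^-1)^(1/3) = 6.2 x 10^-12 M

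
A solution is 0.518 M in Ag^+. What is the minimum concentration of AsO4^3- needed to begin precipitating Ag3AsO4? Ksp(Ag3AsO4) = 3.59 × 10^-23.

Ag3AsO4(s) <=> 3 Ag^+(aq) + AsO4^3-(aq)
Ksp = [Ag^+]^3[AsO4^3-]
Precipitation begins when Q = Ksp. With [Ag^+] = 0.518 M:
3.59 × 10^-23 = (0.518)^3 × [AsO4^3-]
[AsO4^3-] = (3.59 × 10^-23 / 1.390 × 10^-1) = 2.58 × 10^-22 M

[AsO4^3-] ≈ 2.58 x 10^-22 M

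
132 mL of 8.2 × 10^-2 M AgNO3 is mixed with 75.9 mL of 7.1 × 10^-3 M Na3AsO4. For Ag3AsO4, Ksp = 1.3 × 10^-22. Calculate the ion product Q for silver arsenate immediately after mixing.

Q = 3.7 × 10^-7

Total volume = 132 + 75.9 = 207.9 mL.
[Ag^+] = 8.2 x 10^-2 × (132/207.9) = 5.21 x 10^-2 M
[AsO4^3-] = 7.1 × 10^-3 × (75.9/207.9) = 2.59 x 10^-3 M
Ag3AsO4(s) <=> 3 Ag^+ + AsO4^3-, so Q = [Ag^+]^3[AsO4^3-]
Q = (5.21 × 10^-2)^3(2.59 x 10^-3) = 3.7 × 10^-7
Q > Ksp, so Ag3AsO4 will precipitate.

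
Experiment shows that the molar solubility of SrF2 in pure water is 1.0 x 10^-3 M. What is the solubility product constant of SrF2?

SrF2(s) ⇌ Sr^2+ + 2 F^-
For each mole of SrF2 that dissolves: [Sr^2+] = s, [F^-] = 2s.
Ksp = [Sr^2+][F^-]^2
Substituting: Ksp = s(2s)^2 = 4s^3
Ksp = 4 × (1.0 × 10^-3)^3 = 4.0 × 10^-9

Ksp ≈ 4.0e-9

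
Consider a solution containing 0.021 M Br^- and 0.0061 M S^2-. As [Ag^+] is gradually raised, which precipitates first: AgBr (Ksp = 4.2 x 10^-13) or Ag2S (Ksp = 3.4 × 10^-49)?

Ag2S

Precipitation of each salt starts when its ion product equals its Ksp.
For AgBr: 4.2 x 10^-13 = 0.021 × [Ag^+]  ⇒  [Ag^+] = 2.0 × 10^-11 M.
For Ag2S: 3.4 × 10^-49 = 0.0061 × [Ag^+]^2  ⇒  [Ag^+] = 7.5 × 10^-24 M.
The salt with the lower threshold [Ag^+] precipitates first: Ag2S.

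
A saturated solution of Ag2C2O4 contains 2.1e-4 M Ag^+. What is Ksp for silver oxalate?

Ag2C2O4(s) ⇌ 2 Ag^+(aq) + C2O4^2-(aq)
Stoichiometry gives [C2O4^2-] = (1/2)[Ag^+] = 1.05 x 10^-4 M.
Ksp = [Ag^+]^2[C2O4^2-]
Ksp = (2.1 × 10^-4)^2 × 1.05 × 10^-4 = 4.6 × 10^-12

Ksp = 4.6 x 10^-12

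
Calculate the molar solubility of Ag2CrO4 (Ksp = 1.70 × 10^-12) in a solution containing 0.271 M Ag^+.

s ≈ 2.31 × 10^-11 M

Ag2CrO4(s) ⇌ 2 Ag^+(aq) + CrO4^2-(aq)
Ksp = [Ag^+]^2[CrO4^2-]
Let s = moles of Ag2CrO4 that dissolve per litre. [Ag^+] = 0.271 + 2s ≈ 0.271, [CrO4^2-] = s (common-ion effect: Ag^+ is already 0.271 M).
Ksp ≈ (0.271)^2 × s
s = 2.31 x 10^-11 M
Check: 2s = 4.6 × 10^-11 ≪ 0.271, so the approximation is valid.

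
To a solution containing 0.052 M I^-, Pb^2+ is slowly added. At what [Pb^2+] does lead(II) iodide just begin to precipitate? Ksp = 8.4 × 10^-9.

PbI2(s) <=> Pb^2+ + 2 I^-
Ksp = [Pb^2+][I^-]^2
Precipitation begins when Q = Ksp. With [I^-] = 0.052 M:
8.4 × 10^-9 = (0.052)^2 × [Pb^2+]
[Pb^2+] = (8.4 × 10^-9 / 2.70 x 10^-3) = 3.1 × 10^-6 M

[Pb^2+] = 3.1 × 10^-6 M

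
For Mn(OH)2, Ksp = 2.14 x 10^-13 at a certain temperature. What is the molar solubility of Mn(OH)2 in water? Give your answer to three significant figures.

Mn(OH)2(s) ⇌ Mn^2+(aq) + 2 OH^-(aq)
Ksp = [Mn^2+][OH^-]^2
With molar solubility s: [Mn^2+] = s, [OH^-] = 2s.
Ksp = s(2s)^2 = 4s^3
s = (2.14 x 10^-13 / 4)^(1/3) = 3.77 × 10^-5 M

s ≈ 3.77 × 10^-5 M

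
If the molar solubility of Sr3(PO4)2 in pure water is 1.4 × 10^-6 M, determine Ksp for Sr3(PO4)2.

Sr3(PO4)2(s) ⇌ 3 Sr^2+ + 2 PO4^3-
With molar solubility s: [Sr^2+] = 3s, [PO4^3-] = 2s.
Ksp = [Sr^2+]^3[PO4^3-]^2
So Ksp = (3s)^3 × (2s)^2 = 108s^5
With s = 1.4 × 10^-6: Ksp = 5.8 × 10^-28

Ksp ≈ 5.8 x 10^-28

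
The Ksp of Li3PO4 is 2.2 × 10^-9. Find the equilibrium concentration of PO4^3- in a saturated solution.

3.0e-3 M

Li3PO4(s) ⇌ 3 Li^+ + PO4^3-
Ksp = [Li^+]^3[PO4^3-]
For each mole of Li3PO4 that dissolves: [Li^+] = 3s, [PO4^3-] = s.
Ksp = (3s)^3s = 27s^4
s^4 = 2.2 × 10^-9 / 27, so s = 3.00 x 10^-3 M
[PO4^3-] = s = 3.0 × 10^-3 M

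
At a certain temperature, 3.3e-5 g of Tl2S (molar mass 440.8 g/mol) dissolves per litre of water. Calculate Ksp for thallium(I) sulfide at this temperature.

Molar solubility s = (3.3 × 10^-5 g/L) / (440.8 g/mol) = 7.49 × 10^-8 M.
Tl2S(s) ⇌ 2 Tl^+(aq) + S^2-(aq)
For each mole of Tl2S that dissolves: [Tl^+] = 2s, [S^2-] = s.
Ksp = [Tl^+]^2[S^2-]
Substituting: Ksp = (2s)^2s = 4s^3
With s = 7.49 x 10^-8: Ksp = 1.7 x 10^-21

Ksp = 1.7 x 10^-21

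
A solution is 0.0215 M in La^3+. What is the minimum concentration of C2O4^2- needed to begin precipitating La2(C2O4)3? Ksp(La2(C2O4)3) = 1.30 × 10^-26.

[C2O4^2-] ≈ 3.04 × 10^-8 M

La2(C2O4)3(s) ⇌ 2 La^3+(aq) + 3 C2O4^2-(aq)
Ksp = [La^3+]^2[C2O4^2-]^3
Precipitation begins when Q = Ksp. With [La^3+] = 0.0215 M:
1.30 × 10^-26 = (0.0215)^2 × [C2O4^2-]^3
[C2O4^2-] = (1.30 × 10^-26 / 4.623 × 10^-4)^(1/3) = 3.04 x 10^-8 M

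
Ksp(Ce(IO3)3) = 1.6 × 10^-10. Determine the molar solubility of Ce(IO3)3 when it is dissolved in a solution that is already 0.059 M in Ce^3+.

Ce(IO3)3(s) ⇌ Ce^3+ + 3 IO3^-
Ksp = [Ce^3+][IO3^-]^3
Let s = moles of Ce(IO3)3 that dissolve per litre. [Ce^3+] = 0.059 + s ≈ 0.059, [IO3^-] = 3s (Ksp is small, so little additional dissolves).
Ksp ≈ 0.059 × (3s)^3
s = 4.6 × 10^-4 M
Check: s = 4.6 × 10^-4 ≪ 0.059, so the approximation is valid.

s = 4.6 × 10^-4 M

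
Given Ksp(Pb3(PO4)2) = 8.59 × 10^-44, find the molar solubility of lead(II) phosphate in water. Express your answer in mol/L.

Pb3(PO4)2(s) ⇌ 3 Pb^2+ + 2 PO4^3-
Ksp = [Pb^2+]^3[PO4^3-]^2
If s mol/L of Pb3(PO4)2 dissolves, [Pb^2+] = 3s and [PO4^3-] = 2s.
So Ksp = (3s)^3 × (2s)^2 = 108s^5
s = (8.59 × 10^-44 / 108)^(1/5) = 9.55 x 10^-10 M

9.55e-10 M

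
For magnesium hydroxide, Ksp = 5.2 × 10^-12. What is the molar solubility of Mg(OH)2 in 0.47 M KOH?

Mg(OH)2(s) ⇌ Mg^2+(aq) + 2 OH^-(aq)
Ksp = [Mg^2+][OH^-]^2
Let s be the molar solubility in this solution. [Mg^2+] = s, [OH^-] = 0.47 + 2s ≈ 0.47 (common-ion effect: OH^- is already 0.47 M).
Ksp ≈ s × (0.47)^2
s = 2.4 x 10^-11 M
Check: 2s = 4.7 × 10^-11 ≪ 0.47, so the approximation is valid.

s ≈ 2.4 × 10^-11 M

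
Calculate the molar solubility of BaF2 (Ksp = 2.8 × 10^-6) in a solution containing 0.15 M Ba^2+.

BaF2(s) ⇌ Ba^2+(aq) + 2 F^-(aq)
Ksp = [Ba^2+][F^-]^2
Let s = moles of BaF2 that dissolve per litre. [Ba^2+] = 0.15 + s ≈ 0.15, [F^-] = 2s (common-ion effect: Ba^2+ is already 0.15 M).
Ksp ≈ 0.15 × (2s)^2
s = 2.2 x 10^-3 M
Check: s = 2.2 × 10^-3 ≪ 0.15, so the approximation is valid.

s = 2.2e-3 M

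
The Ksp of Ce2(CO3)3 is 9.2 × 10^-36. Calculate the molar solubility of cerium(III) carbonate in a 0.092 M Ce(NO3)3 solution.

s = 3.4 x 10^-12 M

Ce2(CO3)3(s) ⇌ 2 Ce^3+(aq) + 3 CO3^2-(aq)
Ksp = [Ce^3+]^2[CO3^2-]^3
If s mol/L dissolves here, [Ce^3+] = 0.092 + 2s ≈ 0.092, [CO3^2-] = 3s (common-ion effect: Ce^3+ is already 0.092 M).
Ksp ≈ (0.092)^2 × (3s)^3
s = 3.4 x 10^-12 M
Check: 2s = 6.9 × 10^-12 ≪ 0.092, so the approximation is valid.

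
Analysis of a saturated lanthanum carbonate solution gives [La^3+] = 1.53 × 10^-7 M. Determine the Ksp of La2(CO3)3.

La2(CO3)3(s) <=> 2 La^3+(aq) + 3 CO3^2-(aq)
Stoichiometry gives [CO3^2-] = (3/2)[La^3+] = 2.295 × 10^-7 M.
Ksp = [La^3+]^2[CO3^2-]^3
Ksp = (1.53 x 10^-7)^2 × (2.295 x 10^-7)^3 = 2.83 × 10^-34

Ksp = 2.83 × 10^-34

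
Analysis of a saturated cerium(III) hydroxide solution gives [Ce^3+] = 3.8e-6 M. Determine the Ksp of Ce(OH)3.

5.6e-21

Ce(OH)3(s) <=> Ce^3+(aq) + 3 OH^-(aq)
Stoichiometry gives [OH^-] = (3/1)[Ce^3+] = 1.14 x 10^-5 M.
Ksp = [Ce^3+][OH^-]^3
Ksp = 3.8 x 10^-6 × (1.14 x 10^-5)^3 = 5.6 × 10^-21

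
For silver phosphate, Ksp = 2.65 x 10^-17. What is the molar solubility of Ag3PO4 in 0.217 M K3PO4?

s = 1.65 × 10^-6 M

Ag3PO4(s) ⇌ 3 Ag^+ + PO4^3-
Ksp = [Ag^+]^3[PO4^3-]
Let s = moles of Ag3PO4 that dissolve per litre. [Ag^+] = 3s, [PO4^3-] = 0.217 + s ≈ 0.217 (common-ion effect: PO4^3- is already 0.217 M).
Ksp ≈ (3s)^3 × 0.217
s = 1.65 x 10^-6 M
Check: s = 1.7 x 10^-6 ≪ 0.217, so the approximation is valid.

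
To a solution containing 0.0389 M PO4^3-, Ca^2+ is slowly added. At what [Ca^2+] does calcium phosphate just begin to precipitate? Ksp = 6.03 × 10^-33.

[Ca^2+] = 1.59 x 10^-10 M

Ca3(PO4)2(s) <=> 3 Ca^2+(aq) + 2 PO4^3-(aq)
Ksp = [Ca^2+]^3[PO4^3-]^2
Precipitation begins when Q = Ksp. With [PO4^3-] = 0.0389 M:
6.03 × 10^-33 = (0.0389)^2 × [Ca^2+]^3
[Ca^2+] = (6.03 × 10^-33 / 1.513 x 10^-3)^(1/3) = 1.59 × 10^-10 M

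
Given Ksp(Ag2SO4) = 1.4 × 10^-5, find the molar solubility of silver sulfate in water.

Ag2SO4(s) ⇌ 2 Ag^+ + SO4^2-
Ksp = [Ag^+]^2[SO4^2-]
If s mol/L of Ag2SO4 dissolves, [Ag^+] = 2s and [SO4^2-] = s.
Ksp = (2s)^2s = 4s^3
s^3 = 1.4 × 10^-5 / 4, so s = 1.5 × 10^-2 M

s ≈ 1.5 x 10^-2 M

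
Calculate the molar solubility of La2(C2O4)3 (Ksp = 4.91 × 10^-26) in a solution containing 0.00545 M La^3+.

s ≈ 3.94e-8 M

La2(C2O4)3(s) ⇌ 2 La^3+ + 3 C2O4^2-
Ksp = [La^3+]^2[C2O4^2-]^3
Let s be the molar solubility in this solution. [La^3+] = 0.00545 + 2s ≈ 0.00545, [C2O4^2-] = 3s (since the La^3+ already present dominates).
Ksp ≈ (0.00545)^2 × (3s)^3
s = 3.94 × 10^-8 M
Check: 2s = 7.9 × 10^-8 ≪ 0.00545, so the approximation is valid.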